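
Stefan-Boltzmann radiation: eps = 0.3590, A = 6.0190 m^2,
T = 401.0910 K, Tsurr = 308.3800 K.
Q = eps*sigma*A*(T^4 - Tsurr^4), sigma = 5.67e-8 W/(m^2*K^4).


T^4 = 2.5880e+10
Tsurr^4 = 9.0437e+09
Q = 0.3590 * 5.67e-8 * 6.0190 * 1.6837e+10 = 2062.8165 W

2062.8165 W


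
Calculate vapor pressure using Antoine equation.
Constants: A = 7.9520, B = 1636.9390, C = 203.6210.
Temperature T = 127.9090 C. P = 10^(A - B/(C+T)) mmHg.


C+T = 331.5300
B/(C+T) = 4.9375
log10(P) = 7.9520 - 4.9375 = 3.0145
P = 10^3.0145 = 1033.8820 mmHg

1033.8820 mmHg


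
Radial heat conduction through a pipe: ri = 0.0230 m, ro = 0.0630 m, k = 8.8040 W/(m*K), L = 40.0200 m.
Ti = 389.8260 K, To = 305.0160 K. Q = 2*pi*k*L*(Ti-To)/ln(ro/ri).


dT = 84.8100 K
ln(ro/ri) = 1.0076
Q = 2*pi*8.8040*40.0200*84.8100 / 1.0076 = 186328.1322 W

186328.1322 W


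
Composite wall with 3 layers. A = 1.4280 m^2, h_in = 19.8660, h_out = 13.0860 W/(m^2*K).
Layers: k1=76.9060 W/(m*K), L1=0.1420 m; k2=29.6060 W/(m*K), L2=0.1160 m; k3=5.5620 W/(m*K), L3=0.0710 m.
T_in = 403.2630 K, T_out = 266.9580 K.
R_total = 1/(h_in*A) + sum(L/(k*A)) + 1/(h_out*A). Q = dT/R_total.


R_conv_in = 1/(19.8660*1.4280) = 0.0353
R_1 = 0.1420/(76.9060*1.4280) = 0.0013
R_2 = 0.1160/(29.6060*1.4280) = 0.0027
R_3 = 0.0710/(5.5620*1.4280) = 0.0089
R_conv_out = 1/(13.0860*1.4280) = 0.0535
R_total = 0.1017 K/W
Q = 136.3050 / 0.1017 = 1339.7403 W

R_total = 0.1017 K/W, Q = 1339.7403 W


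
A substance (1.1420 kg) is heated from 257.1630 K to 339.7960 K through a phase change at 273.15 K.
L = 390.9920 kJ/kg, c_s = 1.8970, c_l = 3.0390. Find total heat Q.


Q1 (sensible, solid) = 1.1420 * 1.8970 * 15.9870 = 34.6338 kJ
Q2 (latent) = 1.1420 * 390.9920 = 446.5129 kJ
Q3 (sensible, liquid) = 1.1420 * 3.0390 * 66.6460 = 231.2975 kJ
Q_total = 712.4442 kJ

712.4442 kJ


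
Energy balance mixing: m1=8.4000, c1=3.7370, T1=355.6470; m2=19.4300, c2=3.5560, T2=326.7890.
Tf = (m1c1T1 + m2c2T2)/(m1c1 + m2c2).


num = 33742.9024
den = 100.4839
Tf = 335.8041 K

335.8041 K


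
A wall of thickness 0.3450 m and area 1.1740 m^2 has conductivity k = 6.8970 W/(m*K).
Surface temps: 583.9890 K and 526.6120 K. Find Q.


dT = 57.3770 K
Q = 6.8970 * 1.1740 * 57.3770 / 0.3450 = 1346.6262 W

1346.6262 W


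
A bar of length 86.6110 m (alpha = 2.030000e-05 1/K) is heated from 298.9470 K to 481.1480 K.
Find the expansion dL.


dT = 182.2010 K
dL = 2.030000e-05 * 86.6110 * 182.2010 = 0.320346 m
L_final = 86.931346 m

dL = 0.320346 m


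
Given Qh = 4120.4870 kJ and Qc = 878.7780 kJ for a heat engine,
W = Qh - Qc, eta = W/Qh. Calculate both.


W = 4120.4870 - 878.7780 = 3241.7090 kJ
eta = 3241.7090 / 4120.4870 = 0.7867 = 78.6730%

W = 3241.7090 kJ, eta = 78.6730%


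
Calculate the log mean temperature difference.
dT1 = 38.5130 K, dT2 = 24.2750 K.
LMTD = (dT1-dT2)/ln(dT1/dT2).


dT1/dT2 = 1.5865
ln(dT1/dT2) = 0.4615
LMTD = 14.2380 / 0.4615 = 30.8483 K

30.8483 K


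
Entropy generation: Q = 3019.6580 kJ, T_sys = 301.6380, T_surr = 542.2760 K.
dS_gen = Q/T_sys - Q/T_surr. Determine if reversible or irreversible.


dS_sys = 3019.6580/301.6380 = 10.0109 kJ/K
dS_surr = -3019.6580/542.2760 = -5.5685 kJ/K
dS_gen = 10.0109 - 5.5685 = 4.4424 kJ/K (irreversible)

dS_gen = 4.4424 kJ/K, irreversible


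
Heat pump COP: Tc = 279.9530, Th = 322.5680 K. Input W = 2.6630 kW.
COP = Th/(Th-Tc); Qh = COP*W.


COP = 322.5680 / 42.6150 = 7.5694
Qh = 7.5694 * 2.6630 = 20.1572 kW

COP = 7.5694, Qh = 20.1572 kW


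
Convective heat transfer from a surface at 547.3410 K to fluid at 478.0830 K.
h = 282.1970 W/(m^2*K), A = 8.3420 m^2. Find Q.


dT = 69.2580 K
Q = 282.1970 * 8.3420 * 69.2580 = 163039.3833 W

163039.3833 W


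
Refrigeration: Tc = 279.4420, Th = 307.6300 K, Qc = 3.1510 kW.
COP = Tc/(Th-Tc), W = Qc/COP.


COP = 279.4420 / 28.1880 = 9.9135
W = 3.1510 / 9.9135 = 0.3178 kW

COP = 9.9135, W = 0.3178 kW


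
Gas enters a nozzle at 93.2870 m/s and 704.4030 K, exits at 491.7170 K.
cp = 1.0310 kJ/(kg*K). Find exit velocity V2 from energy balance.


dT = 212.6860 K
2*cp*1000*dT = 438558.5320
V1^2 = 8702.4644
V2 = sqrt(447260.9964) = 668.7757 m/s

668.7757 m/s


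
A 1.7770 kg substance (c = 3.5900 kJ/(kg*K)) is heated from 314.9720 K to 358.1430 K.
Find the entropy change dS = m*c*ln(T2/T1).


T2/T1 = 1.1371
ln(T2/T1) = 0.1284
dS = 1.7770 * 3.5900 * 0.1284 = 0.8194 kJ/K

0.8194 kJ/K


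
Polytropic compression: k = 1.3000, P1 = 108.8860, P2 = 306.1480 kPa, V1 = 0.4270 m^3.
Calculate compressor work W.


(k-1)/k = 0.2308
(P2/P1)^exp = 1.2694
W = 4.3333 * 108.8860 * 0.4270 * (1.2694 - 1) = 54.2819 kJ

54.2819 kJ


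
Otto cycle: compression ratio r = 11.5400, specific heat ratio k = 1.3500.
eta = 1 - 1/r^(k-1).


r^(k-1) = 2.3538
eta = 1 - 1/2.3538 = 0.5752 = 57.5157%

57.5157%


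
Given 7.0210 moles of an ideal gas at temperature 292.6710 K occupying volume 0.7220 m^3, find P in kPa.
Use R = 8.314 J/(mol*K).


P = nRT/V = 7.0210 * 8.314 * 292.6710 / 0.7220
= 17083.9655 / 0.7220 = 23662.0020 Pa = 23.6620 kPa

23.6620 kPa


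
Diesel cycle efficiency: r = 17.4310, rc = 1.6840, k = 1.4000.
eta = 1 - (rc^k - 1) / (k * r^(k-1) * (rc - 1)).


r^(k-1) = 3.1371
rc^k = 2.0743
eta = 0.6424 = 64.2376%

64.2376%


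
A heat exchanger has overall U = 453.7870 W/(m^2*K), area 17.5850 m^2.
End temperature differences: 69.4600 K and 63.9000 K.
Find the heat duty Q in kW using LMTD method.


LMTD = 66.6413 K
Q = 453.7870 * 17.5850 * 66.6413 = 531787.5857 W = 531.7876 kW

531.7876 kW


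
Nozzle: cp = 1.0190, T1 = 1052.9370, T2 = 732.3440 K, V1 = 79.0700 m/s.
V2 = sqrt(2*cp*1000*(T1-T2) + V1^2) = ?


dT = 320.5930 K
2*cp*1000*dT = 653368.5340
V1^2 = 6252.0649
V2 = sqrt(659620.5989) = 812.1703 m/s

812.1703 m/s


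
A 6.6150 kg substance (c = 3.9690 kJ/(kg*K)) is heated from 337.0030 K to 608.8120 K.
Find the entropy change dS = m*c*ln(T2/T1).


T2/T1 = 1.8065
ln(T2/T1) = 0.5914
dS = 6.6150 * 3.9690 * 0.5914 = 15.5276 kJ/K

15.5276 kJ/K


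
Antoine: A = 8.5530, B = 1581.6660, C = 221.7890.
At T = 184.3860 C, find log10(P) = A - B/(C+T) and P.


C+T = 406.1750
B/(C+T) = 3.8941
log10(P) = 8.5530 - 3.8941 = 4.6589
P = 10^4.6589 = 45598.3792 mmHg

45598.3792 mmHg


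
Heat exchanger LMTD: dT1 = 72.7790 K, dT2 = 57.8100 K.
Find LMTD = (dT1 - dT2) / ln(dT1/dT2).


dT1/dT2 = 1.2589
ln(dT1/dT2) = 0.2303
LMTD = 14.9690 / 0.2303 = 65.0075 K

65.0075 K


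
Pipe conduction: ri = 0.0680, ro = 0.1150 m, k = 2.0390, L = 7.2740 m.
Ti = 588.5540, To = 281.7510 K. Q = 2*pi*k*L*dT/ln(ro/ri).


dT = 306.8030 K
ln(ro/ri) = 0.5254
Q = 2*pi*2.0390*7.2740*306.8030 / 0.5254 = 54415.1382 W

54415.1382 W


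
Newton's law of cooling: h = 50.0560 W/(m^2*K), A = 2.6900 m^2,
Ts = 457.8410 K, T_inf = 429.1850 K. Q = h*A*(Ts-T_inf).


dT = 28.6560 K
Q = 50.0560 * 2.6900 * 28.6560 = 3858.5487 W

3858.5487 W


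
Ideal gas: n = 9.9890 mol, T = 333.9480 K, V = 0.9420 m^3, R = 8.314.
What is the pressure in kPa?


P = nRT/V = 9.9890 * 8.314 * 333.9480 / 0.9420
= 27733.8958 / 0.9420 = 29441.5030 Pa = 29.4415 kPa

29.4415 kPa


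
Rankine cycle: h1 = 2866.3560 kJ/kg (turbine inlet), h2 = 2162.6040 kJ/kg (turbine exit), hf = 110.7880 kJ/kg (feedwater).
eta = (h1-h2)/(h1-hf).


W = 703.7520 kJ/kg
Q_in = 2755.5680 kJ/kg
eta = 0.2554 = 25.5393%

eta = 25.5393%


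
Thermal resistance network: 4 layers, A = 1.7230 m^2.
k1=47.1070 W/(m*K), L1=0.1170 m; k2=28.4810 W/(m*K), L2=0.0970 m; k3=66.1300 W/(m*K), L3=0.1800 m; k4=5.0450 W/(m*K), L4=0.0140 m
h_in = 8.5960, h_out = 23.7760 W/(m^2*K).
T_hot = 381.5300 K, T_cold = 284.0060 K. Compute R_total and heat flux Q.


R_conv_in = 1/(8.5960*1.7230) = 0.0675
R_1 = 0.1170/(47.1070*1.7230) = 0.0014
R_2 = 0.0970/(28.4810*1.7230) = 0.0020
R_3 = 0.1800/(66.1300*1.7230) = 0.0016
R_4 = 0.0140/(5.0450*1.7230) = 0.0016
R_conv_out = 1/(23.7760*1.7230) = 0.0244
R_total = 0.0985 K/W
Q = 97.5240 / 0.0985 = 989.7221 W

R_total = 0.0985 K/W, Q = 989.7221 W


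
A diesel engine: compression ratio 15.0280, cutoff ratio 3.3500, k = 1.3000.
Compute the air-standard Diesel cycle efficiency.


r^(k-1) = 2.2546
rc^k = 4.8146
eta = 0.4462 = 44.6185%

44.6185%


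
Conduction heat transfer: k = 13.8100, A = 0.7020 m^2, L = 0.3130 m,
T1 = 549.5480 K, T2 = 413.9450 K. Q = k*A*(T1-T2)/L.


dT = 135.6030 K
Q = 13.8100 * 0.7020 * 135.6030 / 0.3130 = 4200.0625 W

4200.0625 W


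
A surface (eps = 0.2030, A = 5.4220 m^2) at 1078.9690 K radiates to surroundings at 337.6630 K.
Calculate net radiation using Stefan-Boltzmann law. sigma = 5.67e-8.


T^4 = 1.3553e+12
Tsurr^4 = 1.3000e+10
Q = 0.2030 * 5.67e-8 * 5.4220 * 1.3423e+12 = 83770.0406 W

83770.0406 W


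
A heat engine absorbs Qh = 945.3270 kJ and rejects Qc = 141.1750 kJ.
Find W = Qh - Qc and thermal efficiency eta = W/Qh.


W = 945.3270 - 141.1750 = 804.1520 kJ
eta = 804.1520 / 945.3270 = 0.8507 = 85.0660%

W = 804.1520 kJ, eta = 85.0660%


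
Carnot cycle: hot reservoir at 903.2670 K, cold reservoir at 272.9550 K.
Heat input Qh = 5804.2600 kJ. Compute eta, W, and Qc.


eta = 1 - 272.9550/903.2670 = 0.6978
W = 0.6978 * 5804.2600 = 4050.2916 kJ
Qc = 5804.2600 - 4050.2916 = 1753.9684 kJ

eta = 69.7814%, W = 4050.2916 kJ, Qc = 1753.9684 kJ


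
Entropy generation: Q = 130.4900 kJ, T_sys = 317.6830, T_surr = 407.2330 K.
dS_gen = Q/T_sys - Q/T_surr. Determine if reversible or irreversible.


dS_sys = 130.4900/317.6830 = 0.4108 kJ/K
dS_surr = -130.4900/407.2330 = -0.3204 kJ/K
dS_gen = 0.4108 - 0.3204 = 0.0903 kJ/K (irreversible)

dS_gen = 0.0903 kJ/K, irreversible


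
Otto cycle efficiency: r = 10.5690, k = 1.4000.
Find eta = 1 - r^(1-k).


r^(k-1) = 2.5681
eta = 1 - 1/2.5681 = 0.6106 = 61.0609%

61.0609%


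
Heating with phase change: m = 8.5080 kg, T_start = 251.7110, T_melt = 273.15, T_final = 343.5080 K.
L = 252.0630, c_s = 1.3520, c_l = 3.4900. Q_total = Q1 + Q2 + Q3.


Q1 (sensible, solid) = 8.5080 * 1.3520 * 21.4390 = 246.6089 kJ
Q2 (latent) = 8.5080 * 252.0630 = 2144.5520 kJ
Q3 (sensible, liquid) = 8.5080 * 3.4900 * 70.3580 = 2089.1345 kJ
Q_total = 4480.2953 kJ

4480.2953 kJ


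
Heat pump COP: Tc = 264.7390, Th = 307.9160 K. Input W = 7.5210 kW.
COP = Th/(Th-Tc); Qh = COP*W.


COP = 307.9160 / 43.1770 = 7.1315
Qh = 7.1315 * 7.5210 = 53.6359 kW

COP = 7.1315, Qh = 53.6359 kW


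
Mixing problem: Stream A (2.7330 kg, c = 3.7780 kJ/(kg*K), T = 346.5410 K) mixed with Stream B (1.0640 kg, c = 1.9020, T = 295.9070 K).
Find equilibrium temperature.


num = 4176.9661
den = 12.3490
Tf = 338.2432 K

338.2432 K


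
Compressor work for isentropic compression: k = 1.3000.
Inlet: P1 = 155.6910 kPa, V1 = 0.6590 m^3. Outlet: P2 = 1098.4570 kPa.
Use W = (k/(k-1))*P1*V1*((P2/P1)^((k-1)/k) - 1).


(k-1)/k = 0.2308
(P2/P1)^exp = 1.5697
W = 4.3333 * 155.6910 * 0.6590 * (1.5697 - 1) = 253.2824 kJ

253.2824 kJ


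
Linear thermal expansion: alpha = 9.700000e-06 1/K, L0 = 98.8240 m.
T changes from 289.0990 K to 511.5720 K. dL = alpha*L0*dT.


dT = 222.4730 K
dL = 9.700000e-06 * 98.8240 * 222.4730 = 0.213261 m
L_final = 99.037261 m

dL = 0.213261 m


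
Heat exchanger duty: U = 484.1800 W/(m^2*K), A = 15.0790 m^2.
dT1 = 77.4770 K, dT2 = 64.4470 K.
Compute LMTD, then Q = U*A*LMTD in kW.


LMTD = 70.7622 K
Q = 484.1800 * 15.0790 * 70.7622 = 516631.0791 W = 516.6311 kW

516.6311 kW


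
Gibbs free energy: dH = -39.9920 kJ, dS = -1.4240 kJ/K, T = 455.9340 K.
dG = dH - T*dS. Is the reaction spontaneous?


T*dS = 455.9340 * -1.4240 = -649.2500 kJ
dG = -39.9920 + 649.2500 = 609.2580 kJ (non-spontaneous)

dG = 609.2580 kJ, non-spontaneous


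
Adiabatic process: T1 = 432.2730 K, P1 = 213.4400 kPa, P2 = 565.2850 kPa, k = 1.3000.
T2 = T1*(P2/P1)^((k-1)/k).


(k-1)/k = 0.2308
(P2/P1)^exp = 1.2520
T2 = 432.2730 * 1.2520 = 541.2172 K

541.2172 K


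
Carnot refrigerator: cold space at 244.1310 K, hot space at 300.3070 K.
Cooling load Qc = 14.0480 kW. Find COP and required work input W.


COP = 244.1310 / 56.1760 = 4.3458
W = 14.0480 / 4.3458 = 3.2325 kW

COP = 4.3458, W = 3.2325 kW


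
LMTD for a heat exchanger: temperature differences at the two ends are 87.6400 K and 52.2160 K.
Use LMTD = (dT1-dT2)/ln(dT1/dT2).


dT1/dT2 = 1.6784
ln(dT1/dT2) = 0.5178
LMTD = 35.4240 / 0.5178 = 68.4061 K

68.4061 K


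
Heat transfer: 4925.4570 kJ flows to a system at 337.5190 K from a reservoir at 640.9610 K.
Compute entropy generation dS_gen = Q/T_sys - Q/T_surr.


dS_sys = 4925.4570/337.5190 = 14.5931 kJ/K
dS_surr = -4925.4570/640.9610 = -7.6845 kJ/K
dS_gen = 14.5931 - 7.6845 = 6.9086 kJ/K (irreversible)

dS_gen = 6.9086 kJ/K, irreversible


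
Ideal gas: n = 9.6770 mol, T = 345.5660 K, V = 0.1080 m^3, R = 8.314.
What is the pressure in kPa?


P = nRT/V = 9.6770 * 8.314 * 345.5660 / 0.1080
= 27802.3667 / 0.1080 = 257429.3213 Pa = 257.4293 kPa

257.4293 kPa


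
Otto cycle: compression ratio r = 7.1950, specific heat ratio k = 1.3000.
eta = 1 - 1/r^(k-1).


r^(k-1) = 1.8076
eta = 1 - 1/1.8076 = 0.4468 = 44.6789%

44.6789%


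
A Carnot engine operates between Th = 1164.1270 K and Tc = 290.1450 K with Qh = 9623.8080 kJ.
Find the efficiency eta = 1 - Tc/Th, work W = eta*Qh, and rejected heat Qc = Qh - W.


eta = 1 - 290.1450/1164.1270 = 0.7508
W = 0.7508 * 9623.8080 = 7225.1867 kJ
Qc = 9623.8080 - 7225.1867 = 2398.6213 kJ

eta = 75.0762%, W = 7225.1867 kJ, Qc = 2398.6213 kJ


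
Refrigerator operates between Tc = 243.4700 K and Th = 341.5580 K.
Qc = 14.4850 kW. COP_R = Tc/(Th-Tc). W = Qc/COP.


COP = 243.4700 / 98.0880 = 2.4822
W = 14.4850 / 2.4822 = 5.8356 kW

COP = 2.4822, W = 5.8356 kW


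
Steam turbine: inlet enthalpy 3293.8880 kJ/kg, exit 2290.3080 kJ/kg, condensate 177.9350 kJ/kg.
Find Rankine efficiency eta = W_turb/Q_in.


W = 1003.5800 kJ/kg
Q_in = 3115.9530 kJ/kg
eta = 0.3221 = 32.2078%

eta = 32.2078%


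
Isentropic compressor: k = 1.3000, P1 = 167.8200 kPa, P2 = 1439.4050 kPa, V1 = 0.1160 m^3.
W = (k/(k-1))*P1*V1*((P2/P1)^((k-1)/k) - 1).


(k-1)/k = 0.2308
(P2/P1)^exp = 1.6420
W = 4.3333 * 167.8200 * 0.1160 * (1.6420 - 1) = 54.1616 kJ

54.1616 kJ


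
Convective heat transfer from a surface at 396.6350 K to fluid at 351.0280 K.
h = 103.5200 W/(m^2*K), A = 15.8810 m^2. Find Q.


dT = 45.6070 K
Q = 103.5200 * 15.8810 * 45.6070 = 74977.9591 W

74977.9591 W


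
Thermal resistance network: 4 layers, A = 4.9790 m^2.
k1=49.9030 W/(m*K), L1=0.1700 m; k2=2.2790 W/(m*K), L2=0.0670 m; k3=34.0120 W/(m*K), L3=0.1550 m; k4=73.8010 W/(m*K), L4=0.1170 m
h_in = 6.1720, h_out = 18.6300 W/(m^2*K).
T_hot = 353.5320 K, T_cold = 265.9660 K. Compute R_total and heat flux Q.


R_conv_in = 1/(6.1720*4.9790) = 0.0325
R_1 = 0.1700/(49.9030*4.9790) = 0.0007
R_2 = 0.0670/(2.2790*4.9790) = 0.0059
R_3 = 0.1550/(34.0120*4.9790) = 0.0009
R_4 = 0.1170/(73.8010*4.9790) = 0.0003
R_conv_out = 1/(18.6300*4.9790) = 0.0108
R_total = 0.0511 K/W
Q = 87.5660 / 0.0511 = 1712.1397 W

R_total = 0.0511 K/W, Q = 1712.1397 W


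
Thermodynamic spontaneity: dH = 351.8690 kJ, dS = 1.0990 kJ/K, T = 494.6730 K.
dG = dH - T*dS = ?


T*dS = 494.6730 * 1.0990 = 543.6456 kJ
dG = 351.8690 - 543.6456 = -191.7766 kJ (spontaneous)

dG = -191.7766 kJ, spontaneous


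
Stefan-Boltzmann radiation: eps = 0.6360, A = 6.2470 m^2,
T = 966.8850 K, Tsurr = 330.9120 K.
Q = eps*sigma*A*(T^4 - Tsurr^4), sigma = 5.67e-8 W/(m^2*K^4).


T^4 = 8.7398e+11
Tsurr^4 = 1.1991e+10
Q = 0.6360 * 5.67e-8 * 6.2470 * 8.6198e+11 = 194183.0170 W

194183.0170 W


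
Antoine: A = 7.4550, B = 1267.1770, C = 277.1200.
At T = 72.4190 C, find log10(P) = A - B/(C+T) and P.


C+T = 349.5390
B/(C+T) = 3.6253
log10(P) = 7.4550 - 3.6253 = 3.8297
P = 10^3.8297 = 6756.4610 mmHg

6756.4610 mmHg


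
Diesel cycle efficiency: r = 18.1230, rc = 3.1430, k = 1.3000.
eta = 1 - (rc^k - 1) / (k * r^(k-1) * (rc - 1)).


r^(k-1) = 2.3849
rc^k = 4.4315
eta = 0.4835 = 48.3530%

48.3530%


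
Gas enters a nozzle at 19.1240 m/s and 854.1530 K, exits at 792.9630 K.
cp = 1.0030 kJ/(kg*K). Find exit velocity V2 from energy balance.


dT = 61.1900 K
2*cp*1000*dT = 122747.1400
V1^2 = 365.7274
V2 = sqrt(123112.8674) = 350.8744 m/s

350.8744 m/s


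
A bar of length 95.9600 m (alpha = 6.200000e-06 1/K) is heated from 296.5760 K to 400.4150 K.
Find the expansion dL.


dT = 103.8390 K
dL = 6.200000e-06 * 95.9600 * 103.8390 = 0.061779 m
L_final = 96.021779 m

dL = 0.061779 m


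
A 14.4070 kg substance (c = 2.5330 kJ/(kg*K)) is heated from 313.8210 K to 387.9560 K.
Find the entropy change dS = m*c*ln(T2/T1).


T2/T1 = 1.2362
ln(T2/T1) = 0.2121
dS = 14.4070 * 2.5330 * 0.2121 = 7.7390 kJ/K

7.7390 kJ/K


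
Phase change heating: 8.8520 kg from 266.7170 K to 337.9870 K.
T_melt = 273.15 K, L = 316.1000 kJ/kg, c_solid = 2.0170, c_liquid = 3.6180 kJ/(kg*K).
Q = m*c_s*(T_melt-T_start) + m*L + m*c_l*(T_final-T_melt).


Q1 (sensible, solid) = 8.8520 * 2.0170 * 6.4330 = 114.8579 kJ
Q2 (latent) = 8.8520 * 316.1000 = 2798.1172 kJ
Q3 (sensible, liquid) = 8.8520 * 3.6180 * 64.8370 = 2076.5045 kJ
Q_total = 4989.4796 kJ

4989.4796 kJ


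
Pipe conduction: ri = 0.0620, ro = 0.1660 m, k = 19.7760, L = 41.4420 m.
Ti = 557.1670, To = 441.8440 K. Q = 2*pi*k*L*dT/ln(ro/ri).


dT = 115.3230 K
ln(ro/ri) = 0.9849
Q = 2*pi*19.7760*41.4420*115.3230 / 0.9849 = 602980.6418 W

602980.6418 W


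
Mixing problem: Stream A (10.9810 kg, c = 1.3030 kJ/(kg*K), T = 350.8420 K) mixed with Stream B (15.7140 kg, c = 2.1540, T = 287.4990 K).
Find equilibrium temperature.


num = 14751.1861
den = 48.1562
Tf = 306.3196 K

306.3196 K


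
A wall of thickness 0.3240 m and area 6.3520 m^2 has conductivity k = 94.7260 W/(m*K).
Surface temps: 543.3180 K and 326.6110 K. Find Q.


dT = 216.7070 K
Q = 94.7260 * 6.3520 * 216.7070 / 0.3240 = 402446.0025 W

402446.0025 W


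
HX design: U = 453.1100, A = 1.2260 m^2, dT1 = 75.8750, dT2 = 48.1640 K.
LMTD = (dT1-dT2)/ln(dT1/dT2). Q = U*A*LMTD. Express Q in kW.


LMTD = 60.9736 K
Q = 453.1100 * 1.2260 * 60.9736 = 33871.6177 W = 33.8716 kW

33.8716 kW


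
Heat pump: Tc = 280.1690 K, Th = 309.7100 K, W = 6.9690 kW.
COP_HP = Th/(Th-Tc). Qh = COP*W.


COP = 309.7100 / 29.5410 = 10.4841
Qh = 10.4841 * 6.9690 = 73.0635 kW

COP = 10.4841, Qh = 73.0635 kW


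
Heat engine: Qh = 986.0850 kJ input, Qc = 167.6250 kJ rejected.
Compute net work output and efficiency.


W = 986.0850 - 167.6250 = 818.4600 kJ
eta = 818.4600 / 986.0850 = 0.8300 = 83.0010%

W = 818.4600 kJ, eta = 83.0010%


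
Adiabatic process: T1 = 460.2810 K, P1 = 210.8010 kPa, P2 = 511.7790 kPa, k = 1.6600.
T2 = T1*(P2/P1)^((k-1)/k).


(k-1)/k = 0.3976
(P2/P1)^exp = 1.4228
T2 = 460.2810 * 1.4228 = 654.9057 K

654.9057 K


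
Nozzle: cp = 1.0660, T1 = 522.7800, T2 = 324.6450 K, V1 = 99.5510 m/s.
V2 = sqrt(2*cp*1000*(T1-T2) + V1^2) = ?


dT = 198.1350 K
2*cp*1000*dT = 422423.8200
V1^2 = 9910.4016
V2 = sqrt(432334.2216) = 657.5213 m/s

657.5213 m/s


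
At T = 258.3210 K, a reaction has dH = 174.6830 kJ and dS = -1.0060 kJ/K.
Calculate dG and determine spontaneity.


T*dS = 258.3210 * -1.0060 = -259.8709 kJ
dG = 174.6830 + 259.8709 = 434.5539 kJ (non-spontaneous)

dG = 434.5539 kJ, non-spontaneous


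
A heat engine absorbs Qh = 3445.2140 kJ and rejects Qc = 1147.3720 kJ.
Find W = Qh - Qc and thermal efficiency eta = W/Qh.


W = 3445.2140 - 1147.3720 = 2297.8420 kJ
eta = 2297.8420 / 3445.2140 = 0.6670 = 66.6966%

W = 2297.8420 kJ, eta = 66.6966%


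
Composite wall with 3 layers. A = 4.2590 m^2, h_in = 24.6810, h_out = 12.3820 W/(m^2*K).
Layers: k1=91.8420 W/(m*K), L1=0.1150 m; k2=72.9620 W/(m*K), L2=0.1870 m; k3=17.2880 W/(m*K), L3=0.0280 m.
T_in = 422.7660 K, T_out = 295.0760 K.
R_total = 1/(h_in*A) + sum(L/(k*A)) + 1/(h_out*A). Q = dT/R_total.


R_conv_in = 1/(24.6810*4.2590) = 0.0095
R_1 = 0.1150/(91.8420*4.2590) = 0.0003
R_2 = 0.1870/(72.9620*4.2590) = 0.0006
R_3 = 0.0280/(17.2880*4.2590) = 0.0004
R_conv_out = 1/(12.3820*4.2590) = 0.0190
R_total = 0.0298 K/W
Q = 127.6900 / 0.0298 = 4291.7996 W

R_total = 0.0298 K/W, Q = 4291.7996 W


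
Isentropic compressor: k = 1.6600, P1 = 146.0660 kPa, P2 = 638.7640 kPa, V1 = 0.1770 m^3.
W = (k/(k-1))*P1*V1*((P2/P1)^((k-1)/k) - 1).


(k-1)/k = 0.3976
(P2/P1)^exp = 1.7979
W = 2.5152 * 146.0660 * 0.1770 * (1.7979 - 1) = 51.8860 kJ

51.8860 kJ


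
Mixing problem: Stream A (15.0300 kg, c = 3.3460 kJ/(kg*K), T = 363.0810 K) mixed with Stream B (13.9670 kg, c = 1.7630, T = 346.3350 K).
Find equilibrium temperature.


num = 26787.5725
den = 74.9142
Tf = 357.5767 K

357.5767 K


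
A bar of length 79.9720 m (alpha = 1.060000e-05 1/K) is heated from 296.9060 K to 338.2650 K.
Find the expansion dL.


dT = 41.3590 K
dL = 1.060000e-05 * 79.9720 * 41.3590 = 0.035060 m
L_final = 80.007060 m

dL = 0.035060 m


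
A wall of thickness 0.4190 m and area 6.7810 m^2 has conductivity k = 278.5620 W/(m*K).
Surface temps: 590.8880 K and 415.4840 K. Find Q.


dT = 175.4040 K
Q = 278.5620 * 6.7810 * 175.4040 / 0.4190 = 790753.4335 W

790753.4335 W


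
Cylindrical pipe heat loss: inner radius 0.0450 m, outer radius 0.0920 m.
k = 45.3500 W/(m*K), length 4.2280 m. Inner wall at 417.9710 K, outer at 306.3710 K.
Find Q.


dT = 111.6000 K
ln(ro/ri) = 0.7151
Q = 2*pi*45.3500*4.2280*111.6000 / 0.7151 = 188006.8668 W

188006.8668 W


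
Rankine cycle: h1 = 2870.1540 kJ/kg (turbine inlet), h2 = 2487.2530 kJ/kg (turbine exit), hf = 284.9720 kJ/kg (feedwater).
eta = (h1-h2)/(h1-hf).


W = 382.9010 kJ/kg
Q_in = 2585.1820 kJ/kg
eta = 0.1481 = 14.8114%

eta = 14.8114%


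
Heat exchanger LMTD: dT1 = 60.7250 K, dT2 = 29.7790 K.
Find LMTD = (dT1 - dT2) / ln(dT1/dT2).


dT1/dT2 = 2.0392
ln(dT1/dT2) = 0.7126
LMTD = 30.9460 / 0.7126 = 43.4298 K

43.4298 K


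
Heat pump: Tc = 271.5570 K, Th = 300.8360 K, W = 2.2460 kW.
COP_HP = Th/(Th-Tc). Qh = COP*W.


COP = 300.8360 / 29.2790 = 10.2748
Qh = 10.2748 * 2.2460 = 23.0772 kW

COP = 10.2748, Qh = 23.0772 kW


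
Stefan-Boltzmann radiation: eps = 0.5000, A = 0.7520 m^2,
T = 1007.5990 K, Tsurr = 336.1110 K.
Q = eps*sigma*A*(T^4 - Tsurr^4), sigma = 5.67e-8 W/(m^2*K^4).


T^4 = 1.0307e+12
Tsurr^4 = 1.2762e+10
Q = 0.5000 * 5.67e-8 * 0.7520 * 1.0180e+12 = 21702.5591 W

21702.5591 W


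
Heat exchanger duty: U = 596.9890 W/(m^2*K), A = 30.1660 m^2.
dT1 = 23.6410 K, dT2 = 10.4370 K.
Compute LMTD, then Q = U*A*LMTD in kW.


LMTD = 16.1492 K
Q = 596.9890 * 30.1660 * 16.1492 = 290827.3497 W = 290.8273 kW

290.8273 kW


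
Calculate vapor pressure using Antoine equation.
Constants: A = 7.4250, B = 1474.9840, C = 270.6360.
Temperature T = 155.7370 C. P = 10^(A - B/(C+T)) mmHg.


C+T = 426.3730
B/(C+T) = 3.4594
log10(P) = 7.4250 - 3.4594 = 3.9656
P = 10^3.9656 = 9239.0055 mmHg

9239.0055 mmHg


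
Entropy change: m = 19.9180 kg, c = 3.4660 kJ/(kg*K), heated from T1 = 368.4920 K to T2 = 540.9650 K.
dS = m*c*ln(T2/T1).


T2/T1 = 1.4681
ln(T2/T1) = 0.3839
dS = 19.9180 * 3.4660 * 0.3839 = 26.5053 kJ/K

26.5053 kJ/K


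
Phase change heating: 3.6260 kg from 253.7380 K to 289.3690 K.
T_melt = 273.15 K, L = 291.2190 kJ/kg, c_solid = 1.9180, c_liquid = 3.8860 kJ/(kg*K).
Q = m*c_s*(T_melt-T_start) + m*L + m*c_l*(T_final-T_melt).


Q1 (sensible, solid) = 3.6260 * 1.9180 * 19.4120 = 135.0040 kJ
Q2 (latent) = 3.6260 * 291.2190 = 1055.9601 kJ
Q3 (sensible, liquid) = 3.6260 * 3.8860 * 16.2190 = 228.5360 kJ
Q_total = 1419.5001 kJ

1419.5001 kJ


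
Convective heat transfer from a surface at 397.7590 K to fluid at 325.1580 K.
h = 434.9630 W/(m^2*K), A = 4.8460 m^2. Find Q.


dT = 72.6010 K
Q = 434.9630 * 4.8460 * 72.6010 = 153030.6165 W

153030.6165 W


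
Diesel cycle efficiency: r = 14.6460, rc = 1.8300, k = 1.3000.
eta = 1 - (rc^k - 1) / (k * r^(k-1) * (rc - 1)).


r^(k-1) = 2.2373
rc^k = 2.1937
eta = 0.5055 = 50.5490%

50.5490%


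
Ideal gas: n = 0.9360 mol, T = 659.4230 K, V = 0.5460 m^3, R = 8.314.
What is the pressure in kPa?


P = nRT/V = 0.9360 * 8.314 * 659.4230 / 0.5460
= 5131.5665 / 0.5460 = 9398.4734 Pa = 9.3985 kPa

9.3985 kPa


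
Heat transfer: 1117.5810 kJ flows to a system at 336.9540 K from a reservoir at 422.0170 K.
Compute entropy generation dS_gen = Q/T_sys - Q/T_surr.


dS_sys = 1117.5810/336.9540 = 3.3167 kJ/K
dS_surr = -1117.5810/422.0170 = -2.6482 kJ/K
dS_gen = 3.3167 - 2.6482 = 0.6685 kJ/K (irreversible)

dS_gen = 0.6685 kJ/K, irreversible


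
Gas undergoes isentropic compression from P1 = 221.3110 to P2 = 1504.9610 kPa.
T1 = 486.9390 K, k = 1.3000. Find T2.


(k-1)/k = 0.2308
(P2/P1)^exp = 1.5564
T2 = 486.9390 * 1.5564 = 757.8706 K

757.8706 K


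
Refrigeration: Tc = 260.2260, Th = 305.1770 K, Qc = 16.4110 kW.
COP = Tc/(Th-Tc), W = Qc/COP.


COP = 260.2260 / 44.9510 = 5.7891
W = 16.4110 / 5.7891 = 2.8348 kW

COP = 5.7891, W = 2.8348 kW


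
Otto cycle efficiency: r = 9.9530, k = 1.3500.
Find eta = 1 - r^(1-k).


r^(k-1) = 2.2350
eta = 1 - 1/2.2350 = 0.5526 = 55.2579%

55.2579%


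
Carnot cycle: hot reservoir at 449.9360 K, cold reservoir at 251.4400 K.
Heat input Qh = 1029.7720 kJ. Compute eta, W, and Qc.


eta = 1 - 251.4400/449.9360 = 0.4412
W = 0.4412 * 1029.7720 = 454.2993 kJ
Qc = 1029.7720 - 454.2993 = 575.4727 kJ

eta = 44.1165%, W = 454.2993 kJ, Qc = 575.4727 kJ


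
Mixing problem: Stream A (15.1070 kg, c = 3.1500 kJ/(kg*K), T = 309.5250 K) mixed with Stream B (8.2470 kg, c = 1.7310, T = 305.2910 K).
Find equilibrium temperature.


num = 19087.5807
den = 61.8626
Tf = 308.5480 K

308.5480 K


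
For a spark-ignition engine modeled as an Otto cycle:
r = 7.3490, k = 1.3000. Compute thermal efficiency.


r^(k-1) = 1.8191
eta = 1 - 1/1.8191 = 0.4503 = 45.0293%

45.0293%


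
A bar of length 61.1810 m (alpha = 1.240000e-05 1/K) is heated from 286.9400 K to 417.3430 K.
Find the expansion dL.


dT = 130.4030 K
dL = 1.240000e-05 * 61.1810 * 130.4030 = 0.098930 m
L_final = 61.279930 m

dL = 0.098930 m


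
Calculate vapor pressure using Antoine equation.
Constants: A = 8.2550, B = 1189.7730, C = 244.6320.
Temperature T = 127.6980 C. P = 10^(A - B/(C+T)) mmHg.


C+T = 372.3300
B/(C+T) = 3.1955
log10(P) = 8.2550 - 3.1955 = 5.0595
P = 10^5.0595 = 114688.5821 mmHg

114688.5821 mmHg


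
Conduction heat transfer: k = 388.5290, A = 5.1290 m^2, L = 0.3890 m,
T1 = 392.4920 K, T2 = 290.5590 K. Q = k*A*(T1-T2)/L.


dT = 101.9330 K
Q = 388.5290 * 5.1290 * 101.9330 / 0.3890 = 522181.3350 W

522181.3350 W


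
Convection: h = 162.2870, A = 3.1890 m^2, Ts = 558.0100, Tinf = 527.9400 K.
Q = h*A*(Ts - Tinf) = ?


dT = 30.0700 K
Q = 162.2870 * 3.1890 * 30.0700 = 15562.2246 W

15562.2246 W


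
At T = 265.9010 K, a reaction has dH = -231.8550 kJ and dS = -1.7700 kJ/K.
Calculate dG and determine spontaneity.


T*dS = 265.9010 * -1.7700 = -470.6448 kJ
dG = -231.8550 + 470.6448 = 238.7898 kJ (non-spontaneous)

dG = 238.7898 kJ, non-spontaneous


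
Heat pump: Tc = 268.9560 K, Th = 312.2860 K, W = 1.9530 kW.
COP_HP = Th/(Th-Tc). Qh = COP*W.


COP = 312.2860 / 43.3300 = 7.2072
Qh = 7.2072 * 1.9530 = 14.0756 kW

COP = 7.2072, Qh = 14.0756 kW


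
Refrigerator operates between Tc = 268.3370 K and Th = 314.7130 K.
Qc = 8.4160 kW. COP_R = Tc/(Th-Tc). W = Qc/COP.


COP = 268.3370 / 46.3760 = 5.7861
W = 8.4160 / 5.7861 = 1.4545 kW

COP = 5.7861, W = 1.4545 kW


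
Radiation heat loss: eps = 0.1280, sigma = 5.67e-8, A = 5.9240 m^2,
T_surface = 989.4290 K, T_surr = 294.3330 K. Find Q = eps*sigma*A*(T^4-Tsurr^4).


T^4 = 9.5838e+11
Tsurr^4 = 7.5051e+09
Q = 0.1280 * 5.67e-8 * 5.9240 * 9.5088e+11 = 40882.0131 W

40882.0131 W


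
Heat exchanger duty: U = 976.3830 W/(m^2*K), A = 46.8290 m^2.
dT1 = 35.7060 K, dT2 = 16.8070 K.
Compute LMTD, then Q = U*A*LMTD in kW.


LMTD = 25.0808 K
Q = 976.3830 * 46.8290 * 25.0808 = 1146772.4377 W = 1146.7724 kW

1146.7724 kW


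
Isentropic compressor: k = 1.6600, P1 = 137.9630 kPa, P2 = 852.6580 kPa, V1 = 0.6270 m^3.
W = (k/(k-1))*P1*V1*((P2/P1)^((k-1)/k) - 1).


(k-1)/k = 0.3976
(P2/P1)^exp = 2.0630
W = 2.5152 * 137.9630 * 0.6270 * (2.0630 - 1) = 231.2740 kJ

231.2740 kJ


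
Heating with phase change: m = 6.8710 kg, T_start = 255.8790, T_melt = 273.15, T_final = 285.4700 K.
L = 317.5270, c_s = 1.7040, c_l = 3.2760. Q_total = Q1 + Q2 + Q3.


Q1 (sensible, solid) = 6.8710 * 1.7040 * 17.2710 = 202.2120 kJ
Q2 (latent) = 6.8710 * 317.5270 = 2181.7280 kJ
Q3 (sensible, liquid) = 6.8710 * 3.2760 * 12.3200 = 277.3158 kJ
Q_total = 2661.2558 kJ

2661.2558 kJ


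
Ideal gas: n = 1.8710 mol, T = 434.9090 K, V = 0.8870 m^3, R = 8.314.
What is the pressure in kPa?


P = nRT/V = 1.8710 * 8.314 * 434.9090 / 0.8870
= 6765.2243 / 0.8870 = 7627.0849 Pa = 7.6271 kPa

7.6271 kPa


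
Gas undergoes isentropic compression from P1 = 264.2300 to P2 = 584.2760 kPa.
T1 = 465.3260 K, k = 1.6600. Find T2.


(k-1)/k = 0.3976
(P2/P1)^exp = 1.3710
T2 = 465.3260 * 1.3710 = 637.9421 K

637.9421 K


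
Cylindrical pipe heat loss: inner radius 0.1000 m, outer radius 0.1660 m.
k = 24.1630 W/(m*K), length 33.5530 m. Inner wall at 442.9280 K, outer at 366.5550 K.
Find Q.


dT = 76.3730 K
ln(ro/ri) = 0.5068
Q = 2*pi*24.1630*33.5530*76.3730 / 0.5068 = 767626.9957 W

767626.9957 W


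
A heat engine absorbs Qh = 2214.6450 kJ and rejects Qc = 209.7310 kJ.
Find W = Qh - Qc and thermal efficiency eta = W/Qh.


W = 2214.6450 - 209.7310 = 2004.9140 kJ
eta = 2004.9140 / 2214.6450 = 0.9053 = 90.5298%

W = 2004.9140 kJ, eta = 90.5298%


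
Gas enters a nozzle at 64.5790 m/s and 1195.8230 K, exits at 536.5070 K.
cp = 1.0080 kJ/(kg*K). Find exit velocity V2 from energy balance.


dT = 659.3160 K
2*cp*1000*dT = 1329181.0560
V1^2 = 4170.4472
V2 = sqrt(1333351.5032) = 1154.7084 m/s

1154.7084 m/s


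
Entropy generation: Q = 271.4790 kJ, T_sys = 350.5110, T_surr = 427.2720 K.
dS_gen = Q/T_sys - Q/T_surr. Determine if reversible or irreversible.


dS_sys = 271.4790/350.5110 = 0.7745 kJ/K
dS_surr = -271.4790/427.2720 = -0.6354 kJ/K
dS_gen = 0.7745 - 0.6354 = 0.1391 kJ/K (irreversible)

dS_gen = 0.1391 kJ/K, irreversible


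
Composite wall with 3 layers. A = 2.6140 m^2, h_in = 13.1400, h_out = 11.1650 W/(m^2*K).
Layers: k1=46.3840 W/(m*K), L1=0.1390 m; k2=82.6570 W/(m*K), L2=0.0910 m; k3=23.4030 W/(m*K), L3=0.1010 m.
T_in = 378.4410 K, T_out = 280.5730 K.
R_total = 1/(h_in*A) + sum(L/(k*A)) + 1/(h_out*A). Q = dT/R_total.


R_conv_in = 1/(13.1400*2.6140) = 0.0291
R_1 = 0.1390/(46.3840*2.6140) = 0.0011
R_2 = 0.0910/(82.6570*2.6140) = 0.0004
R_3 = 0.1010/(23.4030*2.6140) = 0.0017
R_conv_out = 1/(11.1650*2.6140) = 0.0343
R_total = 0.0666 K/W
Q = 97.8680 / 0.0666 = 1469.5735 W

R_total = 0.0666 K/W, Q = 1469.5735 W


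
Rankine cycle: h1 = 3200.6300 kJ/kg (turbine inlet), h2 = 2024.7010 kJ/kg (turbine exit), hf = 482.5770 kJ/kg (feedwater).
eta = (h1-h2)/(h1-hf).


W = 1175.9290 kJ/kg
Q_in = 2718.0530 kJ/kg
eta = 0.4326 = 43.2637%

eta = 43.2637%


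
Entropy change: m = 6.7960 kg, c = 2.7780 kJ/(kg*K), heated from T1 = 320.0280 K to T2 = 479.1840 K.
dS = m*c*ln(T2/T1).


T2/T1 = 1.4973
ln(T2/T1) = 0.4037
dS = 6.7960 * 2.7780 * 0.4037 = 7.6211 kJ/K

7.6211 kJ/K


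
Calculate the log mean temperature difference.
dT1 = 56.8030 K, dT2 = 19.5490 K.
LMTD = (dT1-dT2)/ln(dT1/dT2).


dT1/dT2 = 2.9057
ln(dT1/dT2) = 1.0667
LMTD = 37.2540 / 1.0667 = 34.9257 K

34.9257 K


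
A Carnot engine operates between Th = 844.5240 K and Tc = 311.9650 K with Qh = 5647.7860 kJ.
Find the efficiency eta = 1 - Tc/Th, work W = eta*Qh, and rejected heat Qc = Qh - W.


eta = 1 - 311.9650/844.5240 = 0.6306
W = 0.6306 * 5647.7860 = 3561.5083 kJ
Qc = 5647.7860 - 3561.5083 = 2086.2777 kJ

eta = 63.0603%, W = 3561.5083 kJ, Qc = 2086.2777 kJ


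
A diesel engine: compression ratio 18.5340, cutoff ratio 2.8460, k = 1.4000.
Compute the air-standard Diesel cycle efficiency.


r^(k-1) = 3.2150
rc^k = 4.3244
eta = 0.5999 = 59.9899%

59.9899%


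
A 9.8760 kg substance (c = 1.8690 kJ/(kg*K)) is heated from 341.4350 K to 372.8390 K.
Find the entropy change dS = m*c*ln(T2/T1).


T2/T1 = 1.0920
ln(T2/T1) = 0.0880
dS = 9.8760 * 1.8690 * 0.0880 = 1.6241 kJ/K

1.6241 kJ/K


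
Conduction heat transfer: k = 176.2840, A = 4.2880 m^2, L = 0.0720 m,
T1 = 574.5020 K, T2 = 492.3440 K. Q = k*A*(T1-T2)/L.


dT = 82.1580 K
Q = 176.2840 * 4.2880 * 82.1580 / 0.0720 = 862551.5008 W

862551.5008 W


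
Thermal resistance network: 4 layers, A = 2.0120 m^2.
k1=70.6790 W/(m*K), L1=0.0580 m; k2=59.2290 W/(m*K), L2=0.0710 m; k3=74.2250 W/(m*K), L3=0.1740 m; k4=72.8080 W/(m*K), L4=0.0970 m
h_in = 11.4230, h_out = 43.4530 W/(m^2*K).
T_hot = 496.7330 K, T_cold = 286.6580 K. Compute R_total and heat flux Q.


R_conv_in = 1/(11.4230*2.0120) = 0.0435
R_1 = 0.0580/(70.6790*2.0120) = 0.0004
R_2 = 0.0710/(59.2290*2.0120) = 0.0006
R_3 = 0.1740/(74.2250*2.0120) = 0.0012
R_4 = 0.0970/(72.8080*2.0120) = 0.0007
R_conv_out = 1/(43.4530*2.0120) = 0.0114
R_total = 0.0578 K/W
Q = 210.0750 / 0.0578 = 3635.8196 W

R_total = 0.0578 K/W, Q = 3635.8196 W


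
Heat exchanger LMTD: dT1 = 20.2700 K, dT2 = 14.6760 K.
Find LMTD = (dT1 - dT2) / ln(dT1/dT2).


dT1/dT2 = 1.3812
ln(dT1/dT2) = 0.3229
LMTD = 5.5940 / 0.3229 = 17.3227 K

17.3227 K


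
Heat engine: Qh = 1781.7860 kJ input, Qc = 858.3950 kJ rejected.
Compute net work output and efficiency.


W = 1781.7860 - 858.3950 = 923.3910 kJ
eta = 923.3910 / 1781.7860 = 0.5182 = 51.8239%

W = 923.3910 kJ, eta = 51.8239%


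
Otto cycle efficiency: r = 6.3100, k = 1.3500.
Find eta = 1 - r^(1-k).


r^(k-1) = 1.9055
eta = 1 - 1/1.9055 = 0.4752 = 47.5205%

47.5205%


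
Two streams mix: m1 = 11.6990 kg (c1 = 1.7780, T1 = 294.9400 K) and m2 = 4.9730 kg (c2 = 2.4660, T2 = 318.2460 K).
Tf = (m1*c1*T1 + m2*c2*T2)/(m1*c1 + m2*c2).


num = 10037.7782
den = 33.0642
Tf = 303.5841 K

303.5841 K


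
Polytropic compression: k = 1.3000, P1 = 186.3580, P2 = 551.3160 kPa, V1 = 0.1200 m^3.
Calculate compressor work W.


(k-1)/k = 0.2308
(P2/P1)^exp = 1.2844
W = 4.3333 * 186.3580 * 0.1200 * (1.2844 - 1) = 27.5613 kJ

27.5613 kJ


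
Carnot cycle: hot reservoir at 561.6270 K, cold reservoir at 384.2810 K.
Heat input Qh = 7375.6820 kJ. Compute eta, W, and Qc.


eta = 1 - 384.2810/561.6270 = 0.3158
W = 0.3158 * 7375.6820 = 2329.0328 kJ
Qc = 7375.6820 - 2329.0328 = 5046.6492 kJ

eta = 31.5772%, W = 2329.0328 kJ, Qc = 5046.6492 kJ


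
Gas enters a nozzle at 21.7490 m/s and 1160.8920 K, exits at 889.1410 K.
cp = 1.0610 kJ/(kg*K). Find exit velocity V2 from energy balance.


dT = 271.7510 K
2*cp*1000*dT = 576655.6220
V1^2 = 473.0190
V2 = sqrt(577128.6410) = 759.6898 m/s

759.6898 m/s


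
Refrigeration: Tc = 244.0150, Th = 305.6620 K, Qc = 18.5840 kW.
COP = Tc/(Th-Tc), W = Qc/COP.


COP = 244.0150 / 61.6470 = 3.9583
W = 18.5840 / 3.9583 = 4.6950 kW

COP = 3.9583, W = 4.6950 kW


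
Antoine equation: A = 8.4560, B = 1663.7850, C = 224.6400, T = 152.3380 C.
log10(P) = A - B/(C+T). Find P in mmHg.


C+T = 376.9780
B/(C+T) = 4.4135
log10(P) = 8.4560 - 4.4135 = 4.0425
P = 10^4.0425 = 11028.5810 mmHg

11028.5810 mmHg


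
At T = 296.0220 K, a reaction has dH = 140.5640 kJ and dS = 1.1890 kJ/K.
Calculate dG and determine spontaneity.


T*dS = 296.0220 * 1.1890 = 351.9702 kJ
dG = 140.5640 - 351.9702 = -211.4062 kJ (spontaneous)

dG = -211.4062 kJ, spontaneous


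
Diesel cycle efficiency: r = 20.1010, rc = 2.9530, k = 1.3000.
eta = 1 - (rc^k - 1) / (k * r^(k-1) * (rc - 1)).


r^(k-1) = 2.4602
rc^k = 4.0864
eta = 0.5059 = 50.5867%

50.5867%


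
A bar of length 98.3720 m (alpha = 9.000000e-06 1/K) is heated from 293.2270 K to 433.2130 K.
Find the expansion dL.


dT = 139.9860 K
dL = 9.000000e-06 * 98.3720 * 139.9860 = 0.123936 m
L_final = 98.495936 m

dL = 0.123936 m


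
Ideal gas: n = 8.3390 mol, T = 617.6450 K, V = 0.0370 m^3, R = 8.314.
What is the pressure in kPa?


P = nRT/V = 8.3390 * 8.314 * 617.6450 / 0.0370
= 42821.6033 / 0.0370 = 1157340.6303 Pa = 1157.3406 kPa

1157.3406 kPa


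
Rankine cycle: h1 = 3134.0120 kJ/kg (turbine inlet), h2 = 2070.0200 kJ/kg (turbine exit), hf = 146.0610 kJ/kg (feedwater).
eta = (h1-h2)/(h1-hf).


W = 1063.9920 kJ/kg
Q_in = 2987.9510 kJ/kg
eta = 0.3561 = 35.6094%

eta = 35.6094%


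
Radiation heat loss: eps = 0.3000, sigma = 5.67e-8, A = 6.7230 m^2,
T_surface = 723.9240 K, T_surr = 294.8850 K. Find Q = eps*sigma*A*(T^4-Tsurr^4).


T^4 = 2.7465e+11
Tsurr^4 = 7.5615e+09
Q = 0.3000 * 5.67e-8 * 6.7230 * 2.6708e+11 = 30543.2055 W

30543.2055 W


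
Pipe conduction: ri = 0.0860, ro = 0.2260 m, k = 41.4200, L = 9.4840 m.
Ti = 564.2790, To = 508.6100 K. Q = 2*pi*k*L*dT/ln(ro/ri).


dT = 55.6690 K
ln(ro/ri) = 0.9662
Q = 2*pi*41.4200*9.4840*55.6690 / 0.9662 = 142211.0760 W

142211.0760 W


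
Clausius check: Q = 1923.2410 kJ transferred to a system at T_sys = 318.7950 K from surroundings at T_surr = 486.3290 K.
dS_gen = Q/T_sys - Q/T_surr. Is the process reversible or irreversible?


dS_sys = 1923.2410/318.7950 = 6.0328 kJ/K
dS_surr = -1923.2410/486.3290 = -3.9546 kJ/K
dS_gen = 6.0328 - 3.9546 = 2.0782 kJ/K (irreversible)

dS_gen = 2.0782 kJ/K, irreversible


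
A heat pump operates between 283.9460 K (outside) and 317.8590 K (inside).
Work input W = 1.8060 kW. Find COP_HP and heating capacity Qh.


COP = 317.8590 / 33.9130 = 9.3728
Qh = 9.3728 * 1.8060 = 16.9272 kW

COP = 9.3728, Qh = 16.9272 kW


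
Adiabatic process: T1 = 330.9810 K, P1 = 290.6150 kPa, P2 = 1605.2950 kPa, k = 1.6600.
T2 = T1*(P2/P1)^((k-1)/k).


(k-1)/k = 0.3976
(P2/P1)^exp = 1.9729
T2 = 330.9810 * 1.9729 = 652.9941 K

652.9941 K


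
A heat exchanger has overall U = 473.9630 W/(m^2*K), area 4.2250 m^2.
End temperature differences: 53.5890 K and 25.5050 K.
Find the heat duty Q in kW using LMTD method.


LMTD = 37.8251 K
Q = 473.9630 * 4.2250 * 37.8251 = 75744.5883 W = 75.7446 kW

75.7446 kW


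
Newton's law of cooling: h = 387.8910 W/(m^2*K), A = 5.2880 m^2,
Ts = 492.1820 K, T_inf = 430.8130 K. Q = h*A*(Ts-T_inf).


dT = 61.3690 K
Q = 387.8910 * 5.2880 * 61.3690 = 125878.1049 W

125878.1049 W


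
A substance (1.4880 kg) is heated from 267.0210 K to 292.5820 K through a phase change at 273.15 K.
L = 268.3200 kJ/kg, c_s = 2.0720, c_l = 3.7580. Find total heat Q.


Q1 (sensible, solid) = 1.4880 * 2.0720 * 6.1290 = 18.8965 kJ
Q2 (latent) = 1.4880 * 268.3200 = 399.2602 kJ
Q3 (sensible, liquid) = 1.4880 * 3.7580 * 19.4320 = 108.6619 kJ
Q_total = 526.8186 kJ

526.8186 kJ


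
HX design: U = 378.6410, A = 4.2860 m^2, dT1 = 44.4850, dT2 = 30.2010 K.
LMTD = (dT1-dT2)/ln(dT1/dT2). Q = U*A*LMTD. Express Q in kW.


LMTD = 36.8832 K
Q = 378.6410 * 4.2860 * 36.8832 = 59856.0318 W = 59.8560 kW

59.8560 kW


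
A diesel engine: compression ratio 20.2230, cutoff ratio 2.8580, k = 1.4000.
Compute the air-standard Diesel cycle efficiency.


r^(k-1) = 3.3292
rc^k = 4.3500
eta = 0.6132 = 61.3161%

61.3161%


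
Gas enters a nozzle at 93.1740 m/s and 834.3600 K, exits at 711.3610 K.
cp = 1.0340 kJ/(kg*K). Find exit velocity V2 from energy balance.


dT = 122.9990 K
2*cp*1000*dT = 254361.9320
V1^2 = 8681.3943
V2 = sqrt(263043.3263) = 512.8775 m/s

512.8775 m/s


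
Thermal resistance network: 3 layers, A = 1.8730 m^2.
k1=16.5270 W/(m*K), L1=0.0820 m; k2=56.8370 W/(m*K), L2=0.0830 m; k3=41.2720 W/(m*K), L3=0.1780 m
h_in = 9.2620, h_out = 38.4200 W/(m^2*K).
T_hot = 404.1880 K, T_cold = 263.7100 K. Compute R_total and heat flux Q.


R_conv_in = 1/(9.2620*1.8730) = 0.0576
R_1 = 0.0820/(16.5270*1.8730) = 0.0026
R_2 = 0.0830/(56.8370*1.8730) = 0.0008
R_3 = 0.1780/(41.2720*1.8730) = 0.0023
R_conv_out = 1/(38.4200*1.8730) = 0.0139
R_total = 0.0773 K/W
Q = 140.4780 / 0.0773 = 1817.9622 W

R_total = 0.0773 K/W, Q = 1817.9622 W


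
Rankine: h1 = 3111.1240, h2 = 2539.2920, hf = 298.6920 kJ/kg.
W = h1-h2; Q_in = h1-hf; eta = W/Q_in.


W = 571.8320 kJ/kg
Q_in = 2812.4320 kJ/kg
eta = 0.2033 = 20.3323%

eta = 20.3323%
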